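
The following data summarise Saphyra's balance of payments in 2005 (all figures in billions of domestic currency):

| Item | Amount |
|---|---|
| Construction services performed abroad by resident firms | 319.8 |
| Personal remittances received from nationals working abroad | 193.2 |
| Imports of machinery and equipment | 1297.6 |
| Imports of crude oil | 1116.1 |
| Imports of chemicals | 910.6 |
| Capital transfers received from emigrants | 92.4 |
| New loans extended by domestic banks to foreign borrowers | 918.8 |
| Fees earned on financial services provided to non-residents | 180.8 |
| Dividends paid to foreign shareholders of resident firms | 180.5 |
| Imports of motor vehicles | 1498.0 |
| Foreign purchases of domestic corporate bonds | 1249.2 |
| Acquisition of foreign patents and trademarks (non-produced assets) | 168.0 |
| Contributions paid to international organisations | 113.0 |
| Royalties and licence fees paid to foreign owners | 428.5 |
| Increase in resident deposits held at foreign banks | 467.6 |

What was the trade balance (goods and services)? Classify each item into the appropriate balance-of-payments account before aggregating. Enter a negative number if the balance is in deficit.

-4750.2

Goods: -1498.0 - 910.6 - 1297.6 - 1116.1 = -4822.3
Services: -428.5 + 319.8 + 180.8 = 72.1
Trade balance = -4822.3 + 72.1 = -4750.2
(Excluded from the trade balance — secondary income: personal remittances received from nationals working abroad 193.2, contributions paid to international organisations 113.0; capital account: capital transfers received from emigrants 92.4, acquisition of foreign patents and trademarks (non-produced assets) 168.0; financial account: new loans extended by domestic banks to foreign borrowers 918.8, foreign purchases of domestic corporate bonds 1249.2, increase in resident deposits held at foreign banks 467.6; primary income: dividends paid to foreign shareholders of resident firms 180.5.)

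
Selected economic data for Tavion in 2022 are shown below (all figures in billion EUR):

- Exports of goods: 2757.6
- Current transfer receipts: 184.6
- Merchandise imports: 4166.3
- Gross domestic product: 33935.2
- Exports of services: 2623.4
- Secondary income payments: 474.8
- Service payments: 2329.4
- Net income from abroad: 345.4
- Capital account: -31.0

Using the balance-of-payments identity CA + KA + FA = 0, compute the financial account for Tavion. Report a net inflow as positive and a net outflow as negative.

1090.5

Goods balance = 2757.6 - 4166.3 = -1408.7
Services balance = 2623.4 - 2329.4 = 294.0
Trade balance (goods + services) = -1408.7 + 294.0 = -1114.7
Net primary income = 345.4
Net secondary income = 184.6 - 474.8 = -290.2
Current account = -1114.7 + 345.4 + (-290.2) = -1059.5
Financial account = -(-1059.5 + (-31.0)) = 1090.5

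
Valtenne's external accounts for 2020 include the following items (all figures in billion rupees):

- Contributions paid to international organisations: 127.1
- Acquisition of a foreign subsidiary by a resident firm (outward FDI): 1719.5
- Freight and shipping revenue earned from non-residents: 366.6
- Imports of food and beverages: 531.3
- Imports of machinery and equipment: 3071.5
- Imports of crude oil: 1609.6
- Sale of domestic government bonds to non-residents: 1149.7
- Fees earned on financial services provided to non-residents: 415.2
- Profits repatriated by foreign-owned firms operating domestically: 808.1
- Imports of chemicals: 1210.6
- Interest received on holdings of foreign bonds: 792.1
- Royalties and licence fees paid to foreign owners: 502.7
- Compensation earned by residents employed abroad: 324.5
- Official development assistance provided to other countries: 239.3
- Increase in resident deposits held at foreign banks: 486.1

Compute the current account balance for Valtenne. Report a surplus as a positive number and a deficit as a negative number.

Goods: -531.3 - 1609.6 - 1210.6 - 3071.5 = -6423.0
Services: -502.7 + 415.2 + 366.6 = 279.1
Primary income: 324.5 + 792.1 - 808.1 = 308.5
Secondary income: -239.3 - 127.1 = -366.4
Current account = (-6423.0) + 279.1 + 308.5 + (-366.4) = -6201.8
(Excluded from the current account — financial account: acquisition of a foreign subsidiary by a resident firm (outward FDI) 1719.5, sale of domestic government bonds to non-residents 1149.7, increase in resident deposits held at foreign banks 486.1.)

-6201.8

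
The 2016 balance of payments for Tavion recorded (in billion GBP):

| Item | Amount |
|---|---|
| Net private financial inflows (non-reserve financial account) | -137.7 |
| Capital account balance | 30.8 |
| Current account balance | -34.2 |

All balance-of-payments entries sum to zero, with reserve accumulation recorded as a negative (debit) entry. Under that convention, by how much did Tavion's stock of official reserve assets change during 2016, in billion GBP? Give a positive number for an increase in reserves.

Official reserve transactions balance = -((-34.2) + 30.8 + (-137.7)) = 141.1
An accumulation of reserves is recorded as a debit (negative entry), so the change in the stock of reserves is the negative of that balance.
Change in official reserves = -(141.1) = -141.1

-141.1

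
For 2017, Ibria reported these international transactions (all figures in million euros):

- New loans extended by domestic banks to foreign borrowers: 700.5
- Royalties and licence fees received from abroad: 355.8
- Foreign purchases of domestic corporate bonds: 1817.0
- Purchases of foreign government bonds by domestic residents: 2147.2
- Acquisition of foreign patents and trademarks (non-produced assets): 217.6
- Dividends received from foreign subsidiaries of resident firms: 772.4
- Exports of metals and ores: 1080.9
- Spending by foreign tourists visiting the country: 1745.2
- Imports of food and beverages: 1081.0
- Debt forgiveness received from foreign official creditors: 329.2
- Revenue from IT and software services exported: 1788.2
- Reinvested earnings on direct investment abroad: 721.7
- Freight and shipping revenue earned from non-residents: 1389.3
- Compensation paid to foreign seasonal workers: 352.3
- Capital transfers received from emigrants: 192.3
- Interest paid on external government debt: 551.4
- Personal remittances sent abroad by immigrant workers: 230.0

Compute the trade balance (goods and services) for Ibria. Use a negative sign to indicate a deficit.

5278.4

Goods: 1080.9 - 1081.0 = -0.1
Services: 355.8 + 1389.3 + 1745.2 + 1788.2 = 5278.5
Trade balance = -0.1 + 5278.5 = 5278.4
(Excluded from the trade balance — financial account: new loans extended by domestic banks to foreign borrowers 700.5, foreign purchases of domestic corporate bonds 1817.0, purchases of foreign government bonds by domestic residents 2147.2; capital account: acquisition of foreign patents and trademarks (non-produced assets) 217.6, debt forgiveness received from foreign official creditors 329.2, capital transfers received from emigrants 192.3; primary income: dividends received from foreign subsidiaries of resident firms 772.4, reinvested earnings on direct investment abroad 721.7, compensation paid to foreign seasonal workers 352.3, interest paid on external government debt 551.4; secondary income: personal remittances sent abroad by immigrant workers 230.0.)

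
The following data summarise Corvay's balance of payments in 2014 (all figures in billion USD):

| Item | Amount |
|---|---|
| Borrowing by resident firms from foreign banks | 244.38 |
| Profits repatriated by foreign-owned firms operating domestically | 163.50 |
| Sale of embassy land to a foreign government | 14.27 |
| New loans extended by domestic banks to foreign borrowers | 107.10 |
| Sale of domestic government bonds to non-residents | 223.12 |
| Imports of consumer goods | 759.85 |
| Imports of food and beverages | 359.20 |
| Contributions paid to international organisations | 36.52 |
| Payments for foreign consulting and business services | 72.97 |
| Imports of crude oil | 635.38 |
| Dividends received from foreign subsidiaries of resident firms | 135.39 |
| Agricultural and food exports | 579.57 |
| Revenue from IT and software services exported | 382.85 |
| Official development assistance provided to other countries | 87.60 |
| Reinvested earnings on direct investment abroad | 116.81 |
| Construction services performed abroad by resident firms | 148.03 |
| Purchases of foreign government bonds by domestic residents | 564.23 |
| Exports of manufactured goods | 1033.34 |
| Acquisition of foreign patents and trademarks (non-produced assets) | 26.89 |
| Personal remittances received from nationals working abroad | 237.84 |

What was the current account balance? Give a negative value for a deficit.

518.81

Goods: -635.38 + 579.57 - 359.20 + 1033.34 - 759.85 = -141.52
Services: 148.03 - 72.97 + 382.85 = 457.91
Primary income: 135.39 + 116.81 - 163.50 = 88.70
Secondary income: 237.84 - 36.52 - 87.60 = 113.72
Current account = (-141.52) + 457.91 + 88.70 + 113.72 = 518.81
(Excluded from the current account — financial account: borrowing by resident firms from foreign banks 244.38, new loans extended by domestic banks to foreign borrowers 107.10, sale of domestic government bonds to non-residents 223.12, purchases of foreign government bonds by domestic residents 564.23; capital account: sale of embassy land to a foreign government 14.27, acquisition of foreign patents and trademarks (non-produced assets) 26.89.)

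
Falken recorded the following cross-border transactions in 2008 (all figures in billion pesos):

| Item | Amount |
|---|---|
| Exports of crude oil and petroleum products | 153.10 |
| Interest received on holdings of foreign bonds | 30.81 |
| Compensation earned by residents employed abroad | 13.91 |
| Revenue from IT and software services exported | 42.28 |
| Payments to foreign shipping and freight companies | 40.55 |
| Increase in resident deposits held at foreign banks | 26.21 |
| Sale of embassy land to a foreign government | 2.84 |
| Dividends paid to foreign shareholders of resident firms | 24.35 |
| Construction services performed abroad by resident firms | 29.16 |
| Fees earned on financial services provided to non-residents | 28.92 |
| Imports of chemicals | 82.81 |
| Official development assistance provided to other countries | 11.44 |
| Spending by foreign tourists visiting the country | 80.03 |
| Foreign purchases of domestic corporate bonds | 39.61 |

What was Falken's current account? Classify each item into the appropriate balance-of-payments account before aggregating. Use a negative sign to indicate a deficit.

Goods: -82.81 + 153.10 = 70.29
Services: 80.03 + 42.28 + 28.92 - 40.55 + 29.16 = 139.84
Primary income: -24.35 + 30.81 + 13.91 = 20.37
Secondary income: -11.44
Current account = 70.29 + 139.84 + 20.37 + (-11.44) = 219.06
(Excluded from the current account — financial account: increase in resident deposits held at foreign banks 26.21, foreign purchases of domestic corporate bonds 39.61; capital account: sale of embassy land to a foreign government 2.84.)

219.06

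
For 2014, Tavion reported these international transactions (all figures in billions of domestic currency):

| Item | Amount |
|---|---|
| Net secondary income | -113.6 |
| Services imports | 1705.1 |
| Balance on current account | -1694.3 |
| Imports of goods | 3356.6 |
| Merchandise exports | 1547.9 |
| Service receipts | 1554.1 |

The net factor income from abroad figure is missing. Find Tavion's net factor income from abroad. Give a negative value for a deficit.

Current account = goods balance + services balance + net primary income + net secondary income
Sum of the known components = -2073.3
Net factor income from abroad = CA - (known components) = -1694.3 - (-2073.3) = 379.0

379.0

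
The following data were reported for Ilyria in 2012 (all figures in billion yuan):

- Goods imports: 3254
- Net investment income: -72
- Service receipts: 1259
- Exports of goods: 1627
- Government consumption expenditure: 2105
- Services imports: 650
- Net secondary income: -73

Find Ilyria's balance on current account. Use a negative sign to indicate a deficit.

-1163

Goods balance = 1627 - 3254 = -1627
Services balance = 1259 - 650 = 609
Trade balance (goods + services) = -1627 + 609 = -1018
Net primary income = -72
Net secondary income = -73
Current account = -1018 + (-72) + (-73) = -1163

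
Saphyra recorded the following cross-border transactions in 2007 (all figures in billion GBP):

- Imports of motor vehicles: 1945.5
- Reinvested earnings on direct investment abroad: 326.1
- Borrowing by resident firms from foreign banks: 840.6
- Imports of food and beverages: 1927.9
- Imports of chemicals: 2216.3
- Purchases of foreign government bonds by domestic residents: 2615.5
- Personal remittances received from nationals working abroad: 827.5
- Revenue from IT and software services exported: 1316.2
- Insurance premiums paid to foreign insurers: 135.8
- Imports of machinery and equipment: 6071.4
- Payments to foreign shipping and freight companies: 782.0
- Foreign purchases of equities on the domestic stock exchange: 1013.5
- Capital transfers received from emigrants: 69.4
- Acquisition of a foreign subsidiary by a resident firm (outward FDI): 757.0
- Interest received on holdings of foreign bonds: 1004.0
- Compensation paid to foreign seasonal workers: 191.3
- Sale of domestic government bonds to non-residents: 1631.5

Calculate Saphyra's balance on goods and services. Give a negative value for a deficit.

Goods: -2216.3 - 1927.9 - 6071.4 - 1945.5 = -12161.1
Services: -782.0 - 135.8 + 1316.2 = 398.4
Trade balance = -12161.1 + 398.4 = -11762.7
(Excluded from the trade balance — primary income: reinvested earnings on direct investment abroad 326.1, interest received on holdings of foreign bonds 1004.0, compensation paid to foreign seasonal workers 191.3; financial account: borrowing by resident firms from foreign banks 840.6, purchases of foreign government bonds by domestic residents 2615.5, foreign purchases of equities on the domestic stock exchange 1013.5, acquisition of a foreign subsidiary by a resident firm (outward FDI) 757.0, sale of domestic government bonds to non-residents 1631.5; secondary income: personal remittances received from nationals working abroad 827.5; capital account: capital transfers received from emigrants 69.4.)

-11762.7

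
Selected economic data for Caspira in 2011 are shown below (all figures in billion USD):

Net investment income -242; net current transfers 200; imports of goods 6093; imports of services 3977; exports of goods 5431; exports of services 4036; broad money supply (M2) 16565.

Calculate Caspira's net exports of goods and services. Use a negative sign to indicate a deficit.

-603

Goods balance = 5431 - 6093 = -662
Services balance = 4036 - 3977 = 59
Trade balance (goods + services) = -662 + 59 = -603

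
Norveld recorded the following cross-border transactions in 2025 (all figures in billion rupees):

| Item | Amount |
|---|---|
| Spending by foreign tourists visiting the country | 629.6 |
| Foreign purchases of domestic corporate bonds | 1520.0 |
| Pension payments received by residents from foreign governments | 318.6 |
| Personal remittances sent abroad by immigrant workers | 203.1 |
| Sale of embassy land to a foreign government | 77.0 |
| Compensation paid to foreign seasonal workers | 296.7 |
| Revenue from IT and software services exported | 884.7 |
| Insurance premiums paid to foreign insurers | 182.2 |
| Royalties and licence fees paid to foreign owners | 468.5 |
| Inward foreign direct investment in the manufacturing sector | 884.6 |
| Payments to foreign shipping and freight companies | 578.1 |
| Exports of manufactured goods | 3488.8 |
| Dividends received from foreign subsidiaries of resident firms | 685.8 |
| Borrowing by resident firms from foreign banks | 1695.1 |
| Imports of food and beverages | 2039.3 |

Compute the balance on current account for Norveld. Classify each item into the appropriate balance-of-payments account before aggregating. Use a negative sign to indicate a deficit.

2239.6

Goods: 3488.8 - 2039.3 = 1449.5
Services: -468.5 - 182.2 + 629.6 + 884.7 - 578.1 = 285.5
Primary income: -296.7 + 685.8 = 389.1
Secondary income: 318.6 - 203.1 = 115.5
Current account = 1449.5 + 285.5 + 389.1 + 115.5 = 2239.6
(Excluded from the current account — financial account: foreign purchases of domestic corporate bonds 1520.0, inward foreign direct investment in the manufacturing sector 884.6, borrowing by resident firms from foreign banks 1695.1; capital account: sale of embassy land to a foreign government 77.0.)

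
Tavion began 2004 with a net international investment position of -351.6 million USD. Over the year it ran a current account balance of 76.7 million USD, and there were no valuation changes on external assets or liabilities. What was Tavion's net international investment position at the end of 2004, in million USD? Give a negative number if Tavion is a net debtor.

With no valuation effects, change in NIIP = current account = 76.7
End-of-year NIIP = -351.6 + 76.7 = -274.9

-274.9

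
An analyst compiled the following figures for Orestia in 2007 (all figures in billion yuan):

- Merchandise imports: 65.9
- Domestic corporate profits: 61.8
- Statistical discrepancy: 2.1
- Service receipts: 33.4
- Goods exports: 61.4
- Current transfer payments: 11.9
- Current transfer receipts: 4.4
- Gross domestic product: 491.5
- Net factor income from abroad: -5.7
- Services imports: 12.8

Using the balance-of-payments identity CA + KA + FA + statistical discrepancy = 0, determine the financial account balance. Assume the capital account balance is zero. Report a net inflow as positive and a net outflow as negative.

Goods balance = 61.4 - 65.9 = -4.5
Services balance = 33.4 - 12.8 = 20.6
Trade balance (goods + services) = -4.5 + 20.6 = 16.1
Net primary income = -5.7
Net secondary income = 4.4 - 11.9 = -7.5
Current account = 16.1 + (-5.7) + (-7.5) = 2.9
Financial account = -(2.9 + 2.1) = -5.0

-5.0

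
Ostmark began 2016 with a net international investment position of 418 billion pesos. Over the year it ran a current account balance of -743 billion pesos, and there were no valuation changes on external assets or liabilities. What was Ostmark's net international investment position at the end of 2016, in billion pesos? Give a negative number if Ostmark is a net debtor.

With no valuation effects, change in NIIP = current account = -743
End-of-year NIIP = 418 + (-743) = -325

-325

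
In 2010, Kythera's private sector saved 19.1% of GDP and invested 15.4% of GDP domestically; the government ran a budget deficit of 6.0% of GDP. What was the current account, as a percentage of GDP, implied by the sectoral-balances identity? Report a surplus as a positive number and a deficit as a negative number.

By the sectoral-balances identity, CA = (S_private - I) + (T - G).
Private balance = 19.1 - 15.4 = 3.7
Government balance (T - G) = -6.0
CA = 3.7 + (-6.0) = -2.3

-2.3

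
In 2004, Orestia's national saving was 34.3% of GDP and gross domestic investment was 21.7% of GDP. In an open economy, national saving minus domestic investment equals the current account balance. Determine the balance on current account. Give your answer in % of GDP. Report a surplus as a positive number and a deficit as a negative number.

12.6

S - I = CA (net lending to the rest of the world).
CA = S - I = 34.3 - 21.7 = 12.6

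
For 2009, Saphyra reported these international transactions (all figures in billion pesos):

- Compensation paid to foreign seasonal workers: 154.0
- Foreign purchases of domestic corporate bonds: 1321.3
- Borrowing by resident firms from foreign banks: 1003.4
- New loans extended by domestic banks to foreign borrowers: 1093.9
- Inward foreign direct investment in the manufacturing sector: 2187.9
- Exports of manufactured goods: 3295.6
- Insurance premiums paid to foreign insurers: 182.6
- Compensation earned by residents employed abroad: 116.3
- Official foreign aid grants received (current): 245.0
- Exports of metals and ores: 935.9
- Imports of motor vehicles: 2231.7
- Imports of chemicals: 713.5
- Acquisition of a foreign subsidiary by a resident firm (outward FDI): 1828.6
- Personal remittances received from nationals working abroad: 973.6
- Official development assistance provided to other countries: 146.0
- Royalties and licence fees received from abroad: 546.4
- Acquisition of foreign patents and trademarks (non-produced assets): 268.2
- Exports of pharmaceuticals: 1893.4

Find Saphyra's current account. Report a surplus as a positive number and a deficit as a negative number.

Goods: 3295.6 + 1893.4 - 2231.7 - 713.5 + 935.9 = 3179.7
Services: -182.6 + 546.4 = 363.8
Primary income: -154.0 + 116.3 = -37.7
Secondary income: 973.6 - 146.0 + 245.0 = 1072.6
Current account = 3179.7 + 363.8 + (-37.7) + 1072.6 = 4578.4
(Excluded from the current account — financial account: foreign purchases of domestic corporate bonds 1321.3, borrowing by resident firms from foreign banks 1003.4, new loans extended by domestic banks to foreign borrowers 1093.9, inward foreign direct investment in the manufacturing sector 2187.9, acquisition of a foreign subsidiary by a resident firm (outward FDI) 1828.6; capital account: acquisition of foreign patents and trademarks (non-produced assets) 268.2.)

4578.4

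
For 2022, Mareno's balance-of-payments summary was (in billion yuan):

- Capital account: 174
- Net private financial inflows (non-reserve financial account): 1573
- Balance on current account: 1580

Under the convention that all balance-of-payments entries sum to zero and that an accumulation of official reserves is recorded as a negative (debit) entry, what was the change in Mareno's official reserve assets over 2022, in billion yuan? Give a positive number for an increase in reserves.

3327

Official reserve transactions balance = -(1580 + 174 + 1573) = -3327
An accumulation of reserves is recorded as a debit (negative entry), so the change in the stock of reserves is the negative of that balance.
Change in official reserves = -(-3327) = 3327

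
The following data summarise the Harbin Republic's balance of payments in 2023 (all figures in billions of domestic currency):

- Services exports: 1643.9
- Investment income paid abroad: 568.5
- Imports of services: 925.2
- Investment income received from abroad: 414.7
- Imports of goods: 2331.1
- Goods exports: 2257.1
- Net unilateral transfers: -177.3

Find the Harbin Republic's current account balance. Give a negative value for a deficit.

Goods balance = 2257.1 - 2331.1 = -74.0
Services balance = 1643.9 - 925.2 = 718.7
Trade balance (goods + services) = -74.0 + 718.7 = 644.7
Net primary income = 414.7 - 568.5 = -153.8
Net secondary income = -177.3
Current account = 644.7 + (-153.8) + (-177.3) = 313.6

313.6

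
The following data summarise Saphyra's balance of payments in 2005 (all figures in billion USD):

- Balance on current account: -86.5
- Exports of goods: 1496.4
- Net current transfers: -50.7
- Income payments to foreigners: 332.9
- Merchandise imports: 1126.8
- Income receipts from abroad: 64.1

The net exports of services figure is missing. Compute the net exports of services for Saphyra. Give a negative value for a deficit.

Current account = goods balance + services balance + net primary income + net secondary income
Sum of the known components = 50.1
Net exports of services = CA - (known components) = -86.5 - 50.1 = -136.6

-136.6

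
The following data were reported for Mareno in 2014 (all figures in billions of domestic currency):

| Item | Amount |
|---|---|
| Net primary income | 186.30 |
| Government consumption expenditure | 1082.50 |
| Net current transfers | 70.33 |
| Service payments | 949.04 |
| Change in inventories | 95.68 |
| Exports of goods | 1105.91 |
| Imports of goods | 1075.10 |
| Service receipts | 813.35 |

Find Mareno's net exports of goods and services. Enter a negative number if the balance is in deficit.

Goods balance = 1105.91 - 1075.10 = 30.81
Services balance = 813.35 - 949.04 = -135.69
Trade balance (goods + services) = 30.81 + (-135.69) = -104.88

-104.88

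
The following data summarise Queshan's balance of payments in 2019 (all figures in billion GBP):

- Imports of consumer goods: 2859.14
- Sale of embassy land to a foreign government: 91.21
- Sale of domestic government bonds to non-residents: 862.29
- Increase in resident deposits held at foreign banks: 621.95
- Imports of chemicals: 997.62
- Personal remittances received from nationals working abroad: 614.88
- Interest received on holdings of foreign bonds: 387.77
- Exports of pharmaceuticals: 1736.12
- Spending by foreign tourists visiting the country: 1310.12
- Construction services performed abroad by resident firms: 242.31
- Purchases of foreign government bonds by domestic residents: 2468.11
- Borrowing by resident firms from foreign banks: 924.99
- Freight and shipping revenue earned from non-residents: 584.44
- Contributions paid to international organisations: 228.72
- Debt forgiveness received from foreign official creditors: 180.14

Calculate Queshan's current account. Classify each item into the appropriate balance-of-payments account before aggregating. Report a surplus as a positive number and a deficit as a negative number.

Goods: 1736.12 - 2859.14 - 997.62 = -2120.64
Services: 242.31 + 1310.12 + 584.44 = 2136.87
Primary income: 387.77
Secondary income: -228.72 + 614.88 = 386.16
Current account = (-2120.64) + 2136.87 + 387.77 + 386.16 = 790.16
(Excluded from the current account — capital account: sale of embassy land to a foreign government 91.21, debt forgiveness received from foreign official creditors 180.14; financial account: sale of domestic government bonds to non-residents 862.29, increase in resident deposits held at foreign banks 621.95, purchases of foreign government bonds by domestic residents 2468.11, borrowing by resident firms from foreign banks 924.99.)

790.16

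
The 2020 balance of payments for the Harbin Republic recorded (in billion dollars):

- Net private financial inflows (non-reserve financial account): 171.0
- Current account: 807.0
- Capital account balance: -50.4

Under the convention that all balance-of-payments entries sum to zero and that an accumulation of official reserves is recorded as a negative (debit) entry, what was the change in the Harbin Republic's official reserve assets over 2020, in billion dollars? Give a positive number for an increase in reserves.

927.6

Official reserve transactions balance = -(807.0 + (-50.4) + 171.0) = -927.6
An accumulation of reserves is recorded as a debit (negative entry), so the change in the stock of reserves is the negative of that balance.
Change in official reserves = -(-927.6) = 927.6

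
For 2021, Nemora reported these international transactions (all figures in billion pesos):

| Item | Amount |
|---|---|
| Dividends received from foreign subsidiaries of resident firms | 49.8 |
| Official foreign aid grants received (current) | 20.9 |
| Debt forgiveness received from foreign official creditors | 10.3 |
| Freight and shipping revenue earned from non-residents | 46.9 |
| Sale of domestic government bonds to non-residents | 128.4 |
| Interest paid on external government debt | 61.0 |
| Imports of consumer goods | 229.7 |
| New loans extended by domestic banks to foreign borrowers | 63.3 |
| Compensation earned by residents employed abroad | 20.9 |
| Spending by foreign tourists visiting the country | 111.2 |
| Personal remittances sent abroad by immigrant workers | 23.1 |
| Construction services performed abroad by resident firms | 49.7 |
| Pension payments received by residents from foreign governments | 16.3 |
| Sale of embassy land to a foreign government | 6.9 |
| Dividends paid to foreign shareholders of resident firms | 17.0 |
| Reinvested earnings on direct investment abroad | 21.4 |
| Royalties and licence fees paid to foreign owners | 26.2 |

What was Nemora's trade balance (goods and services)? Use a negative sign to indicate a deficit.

-48.1

Goods: -229.7
Services: -26.2 + 46.9 + 49.7 + 111.2 = 181.6
Trade balance = -229.7 + 181.6 = -48.1
(Excluded from the trade balance — primary income: dividends received from foreign subsidiaries of resident firms 49.8, interest paid on external government debt 61.0, compensation earned by residents employed abroad 20.9, dividends paid to foreign shareholders of resident firms 17.0, reinvested earnings on direct investment abroad 21.4; secondary income: official foreign aid grants received (current) 20.9, personal remittances sent abroad by immigrant workers 23.1, pension payments received by residents from foreign governments 16.3; capital account: debt forgiveness received from foreign official creditors 10.3, sale of embassy land to a foreign government 6.9; financial account: sale of domestic government bonds to non-residents 128.4, new loans extended by domestic banks to foreign borrowers 63.3.)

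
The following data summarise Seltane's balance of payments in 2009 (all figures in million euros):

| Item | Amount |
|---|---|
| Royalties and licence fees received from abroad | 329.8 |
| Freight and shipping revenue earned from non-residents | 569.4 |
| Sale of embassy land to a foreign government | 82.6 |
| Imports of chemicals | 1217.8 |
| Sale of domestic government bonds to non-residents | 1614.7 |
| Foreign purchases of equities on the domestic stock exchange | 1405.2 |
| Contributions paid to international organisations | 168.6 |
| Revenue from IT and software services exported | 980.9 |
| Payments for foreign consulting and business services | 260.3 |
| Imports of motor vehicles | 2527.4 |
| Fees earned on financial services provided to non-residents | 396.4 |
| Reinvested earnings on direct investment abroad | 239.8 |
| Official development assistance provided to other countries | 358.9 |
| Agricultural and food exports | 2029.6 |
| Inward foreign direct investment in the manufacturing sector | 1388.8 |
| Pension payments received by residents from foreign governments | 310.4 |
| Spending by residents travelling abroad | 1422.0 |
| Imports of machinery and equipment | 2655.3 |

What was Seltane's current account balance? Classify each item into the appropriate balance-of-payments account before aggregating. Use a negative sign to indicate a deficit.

Goods: -2655.3 - 1217.8 - 2527.4 + 2029.6 = -4370.9
Services: 980.9 + 329.8 - 1422.0 + 396.4 + 569.4 - 260.3 = 594.2
Primary income: 239.8
Secondary income: -358.9 + 310.4 - 168.6 = -217.1
Current account = (-4370.9) + 594.2 + 239.8 + (-217.1) = -3754.0
(Excluded from the current account — capital account: sale of embassy land to a foreign government 82.6; financial account: sale of domestic government bonds to non-residents 1614.7, foreign purchases of equities on the domestic stock exchange 1405.2, inward foreign direct investment in the manufacturing sector 1388.8.)

-3754.0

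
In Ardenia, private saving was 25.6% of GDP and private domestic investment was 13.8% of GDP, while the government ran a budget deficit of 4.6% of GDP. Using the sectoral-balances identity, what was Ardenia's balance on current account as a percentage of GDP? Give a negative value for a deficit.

By the sectoral-balances identity, CA = (S_private - I) + (T - G).
Private balance = 25.6 - 13.8 = 11.8
Government balance (T - G) = -4.6
CA = 11.8 + (-4.6) = 7.2

7.2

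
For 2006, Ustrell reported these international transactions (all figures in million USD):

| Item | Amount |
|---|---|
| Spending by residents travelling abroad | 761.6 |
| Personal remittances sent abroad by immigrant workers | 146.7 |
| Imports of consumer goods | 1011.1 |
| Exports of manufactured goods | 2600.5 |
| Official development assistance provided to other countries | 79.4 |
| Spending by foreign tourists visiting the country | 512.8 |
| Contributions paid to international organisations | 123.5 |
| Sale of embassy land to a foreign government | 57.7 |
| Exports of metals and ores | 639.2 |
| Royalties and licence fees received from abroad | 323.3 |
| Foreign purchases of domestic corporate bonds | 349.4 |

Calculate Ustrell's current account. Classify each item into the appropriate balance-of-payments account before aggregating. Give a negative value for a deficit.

1953.5

Goods: 639.2 + 2600.5 - 1011.1 = 2228.6
Services: 512.8 - 761.6 + 323.3 = 74.5
Secondary income: -123.5 - 79.4 - 146.7 = -349.6
Current account = 2228.6 + 74.5 + (-349.6) = 1953.5
(Excluded from the current account — capital account: sale of embassy land to a foreign government 57.7; financial account: foreign purchases of domestic corporate bonds 349.4.)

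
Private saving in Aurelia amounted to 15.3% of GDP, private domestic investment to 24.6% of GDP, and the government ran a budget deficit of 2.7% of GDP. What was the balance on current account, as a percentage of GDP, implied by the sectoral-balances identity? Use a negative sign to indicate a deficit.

By the sectoral-balances identity, CA = (S_private - I) + (T - G).
Private balance = 15.3 - 24.6 = -9.3
Government balance (T - G) = -2.7
CA = -9.3 + (-2.7) = -12.0

-12.0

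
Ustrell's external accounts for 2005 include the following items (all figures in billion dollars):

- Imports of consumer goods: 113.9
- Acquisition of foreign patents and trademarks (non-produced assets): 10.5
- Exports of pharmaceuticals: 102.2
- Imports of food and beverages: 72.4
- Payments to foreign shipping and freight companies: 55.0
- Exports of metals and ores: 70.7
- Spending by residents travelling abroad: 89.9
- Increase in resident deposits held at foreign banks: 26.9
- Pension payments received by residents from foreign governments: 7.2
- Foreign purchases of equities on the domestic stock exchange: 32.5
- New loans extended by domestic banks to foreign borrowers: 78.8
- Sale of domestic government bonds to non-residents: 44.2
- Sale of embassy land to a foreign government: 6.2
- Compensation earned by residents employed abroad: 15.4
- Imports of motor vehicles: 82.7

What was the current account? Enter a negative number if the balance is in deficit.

Goods: -72.4 + 102.2 + 70.7 - 82.7 - 113.9 = -96.1
Services: -89.9 - 55.0 = -144.9
Primary income: 15.4
Secondary income: 7.2
Current account = (-96.1) + (-144.9) + 15.4 + 7.2 = -218.4
(Excluded from the current account — capital account: acquisition of foreign patents and trademarks (non-produced assets) 10.5, sale of embassy land to a foreign government 6.2; financial account: increase in resident deposits held at foreign banks 26.9, foreign purchases of equities on the domestic stock exchange 32.5, new loans extended by domestic banks to foreign borrowers 78.8, sale of domestic government bonds to non-residents 44.2.)

-218.4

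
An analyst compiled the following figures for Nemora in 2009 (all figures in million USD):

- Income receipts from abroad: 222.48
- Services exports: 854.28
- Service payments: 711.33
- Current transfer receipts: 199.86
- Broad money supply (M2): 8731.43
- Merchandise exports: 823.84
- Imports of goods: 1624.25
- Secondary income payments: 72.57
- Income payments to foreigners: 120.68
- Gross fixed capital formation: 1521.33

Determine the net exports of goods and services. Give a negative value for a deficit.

Goods balance = 823.84 - 1624.25 = -800.41
Services balance = 854.28 - 711.33 = 142.95
Trade balance (goods + services) = -800.41 + 142.95 = -657.46

-657.46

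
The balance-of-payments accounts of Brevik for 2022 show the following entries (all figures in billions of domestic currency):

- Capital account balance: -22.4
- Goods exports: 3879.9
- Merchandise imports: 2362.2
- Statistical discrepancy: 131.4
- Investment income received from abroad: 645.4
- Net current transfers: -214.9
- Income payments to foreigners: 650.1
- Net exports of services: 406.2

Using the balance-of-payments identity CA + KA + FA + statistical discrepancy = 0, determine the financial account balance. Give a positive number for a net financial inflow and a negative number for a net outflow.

Goods balance = 3879.9 - 2362.2 = 1517.7
Services balance = 406.2
Trade balance (goods + services) = 1517.7 + 406.2 = 1923.9
Net primary income = 645.4 - 650.1 = -4.7
Net secondary income = -214.9
Current account = 1923.9 + (-4.7) + (-214.9) = 1704.3
Financial account = -(1704.3 + (-22.4) + 131.4) = -1813.3

-1813.3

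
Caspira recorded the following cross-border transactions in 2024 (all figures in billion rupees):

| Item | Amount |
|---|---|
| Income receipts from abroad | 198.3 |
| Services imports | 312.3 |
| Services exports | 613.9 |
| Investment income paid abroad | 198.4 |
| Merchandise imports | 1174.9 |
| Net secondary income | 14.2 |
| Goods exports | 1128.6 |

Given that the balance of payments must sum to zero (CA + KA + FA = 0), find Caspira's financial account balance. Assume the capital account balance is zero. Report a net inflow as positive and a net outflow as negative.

-269.4

Goods balance = 1128.6 - 1174.9 = -46.3
Services balance = 613.9 - 312.3 = 301.6
Trade balance (goods + services) = -46.3 + 301.6 = 255.3
Net primary income = 198.3 - 198.4 = -0.1
Net secondary income = 14.2
Current account = 255.3 + (-0.1) + 14.2 = 269.4
Financial account = -(269.4) = -269.4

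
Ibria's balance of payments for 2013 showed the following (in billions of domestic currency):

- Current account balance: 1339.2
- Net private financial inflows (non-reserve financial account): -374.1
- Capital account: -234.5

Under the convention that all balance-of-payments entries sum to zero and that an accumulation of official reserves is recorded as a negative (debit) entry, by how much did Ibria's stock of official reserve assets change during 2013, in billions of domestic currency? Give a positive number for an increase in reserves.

730.6

Official reserve transactions balance = -(1339.2 + (-234.5) + (-374.1)) = -730.6
An accumulation of reserves is recorded as a debit (negative entry), so the change in the stock of reserves is the negative of that balance.
Change in official reserves = -(-730.6) = 730.6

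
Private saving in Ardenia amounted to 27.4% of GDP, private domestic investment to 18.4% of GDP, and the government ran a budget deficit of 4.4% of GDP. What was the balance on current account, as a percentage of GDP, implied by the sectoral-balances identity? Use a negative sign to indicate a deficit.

4.6

By the sectoral-balances identity, CA = (S_private - I) + (T - G).
Private balance = 27.4 - 18.4 = 9.0
Government balance (T - G) = -4.4
CA = 9.0 + (-4.4) = 4.6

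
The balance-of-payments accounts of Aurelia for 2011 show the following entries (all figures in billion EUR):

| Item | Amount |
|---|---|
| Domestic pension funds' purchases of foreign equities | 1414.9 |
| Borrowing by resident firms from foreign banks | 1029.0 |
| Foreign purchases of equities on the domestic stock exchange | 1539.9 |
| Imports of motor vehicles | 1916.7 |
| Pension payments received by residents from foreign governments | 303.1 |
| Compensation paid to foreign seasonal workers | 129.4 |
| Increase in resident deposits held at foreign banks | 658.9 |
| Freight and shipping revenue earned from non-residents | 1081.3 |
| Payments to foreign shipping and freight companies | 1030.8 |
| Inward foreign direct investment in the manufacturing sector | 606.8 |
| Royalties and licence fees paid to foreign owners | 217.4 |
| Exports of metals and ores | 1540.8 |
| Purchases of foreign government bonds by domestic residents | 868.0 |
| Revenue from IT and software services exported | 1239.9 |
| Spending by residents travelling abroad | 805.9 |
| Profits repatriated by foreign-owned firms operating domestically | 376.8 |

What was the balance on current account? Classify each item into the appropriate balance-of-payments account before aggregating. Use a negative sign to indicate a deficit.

-311.9

Goods: -1916.7 + 1540.8 = -375.9
Services: 1239.9 - 1030.8 + 1081.3 - 217.4 - 805.9 = 267.1
Primary income: -129.4 - 376.8 = -506.2
Secondary income: 303.1
Current account = (-375.9) + 267.1 + (-506.2) + 303.1 = -311.9
(Excluded from the current account — financial account: domestic pension funds' purchases of foreign equities 1414.9, borrowing by resident firms from foreign banks 1029.0, foreign purchases of equities on the domestic stock exchange 1539.9, increase in resident deposits held at foreign banks 658.9, inward foreign direct investment in the manufacturing sector 606.8, purchases of foreign government bonds by domestic residents 868.0.)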